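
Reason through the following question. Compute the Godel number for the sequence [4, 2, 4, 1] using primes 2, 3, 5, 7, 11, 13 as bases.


Encode each element as an exponent of the corresponding prime:
  2^4 = 16
  3^2 = 9
  5^4 = 625
  7^1 = 7
Product = 16 * 9 * 625 * 7 = 630000

630000


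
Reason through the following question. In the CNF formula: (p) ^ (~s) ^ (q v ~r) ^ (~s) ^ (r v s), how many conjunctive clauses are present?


A CNF formula is a conjunction of clauses.
Clauses are separated by ^.
Counting the conjuncts: 5 clauses.

5


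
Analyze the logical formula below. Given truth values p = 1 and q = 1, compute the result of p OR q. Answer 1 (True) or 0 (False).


p = 1, q = 1
Operation: p OR q
Evaluate: 1 OR 1 = 1

1


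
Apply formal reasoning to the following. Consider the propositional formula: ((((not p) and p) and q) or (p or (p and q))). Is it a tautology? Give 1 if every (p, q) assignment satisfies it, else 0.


Check all 4 assignments:
p=0, q=0: 0
p=0, q=1: 0
p=1, q=0: 1
p=1, q=1: 1
Satisfying count = 2/4.
Tautology iff count = 4: no.

0


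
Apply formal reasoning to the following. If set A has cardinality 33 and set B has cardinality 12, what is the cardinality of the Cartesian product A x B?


The Cartesian product A x B contains all ordered pairs (a, b).
|A x B| = |A| * |B| = 33 * 12 = 396

396


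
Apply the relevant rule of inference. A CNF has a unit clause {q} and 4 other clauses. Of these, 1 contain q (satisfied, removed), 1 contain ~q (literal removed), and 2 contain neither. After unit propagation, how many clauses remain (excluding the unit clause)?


Satisfied (removed): 1
Shortened (remain): 1
Unchanged (remain): 2
Remaining = 1 + 2 = 3

3


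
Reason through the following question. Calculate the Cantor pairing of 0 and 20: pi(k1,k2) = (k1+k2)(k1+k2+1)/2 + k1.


k1 + k2 = 20
(k1+k2)(k1+k2+1)/2 = 20 * 21 / 2 = 210
pi = 210 + 0 = 210

210


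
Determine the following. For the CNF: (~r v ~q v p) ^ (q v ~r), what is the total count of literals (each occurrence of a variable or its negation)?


Counting literals in each clause:
Clause 1: 3 literal(s)
Clause 2: 2 literal(s)
Total = 5

5


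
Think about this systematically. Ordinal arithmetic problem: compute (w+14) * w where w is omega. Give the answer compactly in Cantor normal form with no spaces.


Compute (w+14) * w.
Ordinal * is associative and left-distributive over +, but NOT commutative; for finite n>1, n*w = w but w*n stays w*n.
(w+14) * w = sup{(w+14)*k : k<w} = sup{w*k+14} = w^2 (the +14 tail is absorbed in the limit).
Result = w^2

w^2


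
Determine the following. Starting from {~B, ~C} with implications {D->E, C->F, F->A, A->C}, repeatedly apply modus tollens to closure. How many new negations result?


Initial negated facts: {~B, ~C}
Apply modus tollens to closure:
  ~C and A->C  =>  ~A
  ~A and F->A  =>  ~F
Final negated: {~A, ~B, ~C, ~F}
New negations: {~A, ~F}
Count = 2

2


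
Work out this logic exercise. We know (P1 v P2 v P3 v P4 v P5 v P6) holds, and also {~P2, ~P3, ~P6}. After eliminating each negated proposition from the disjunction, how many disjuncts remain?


Original disjuncts (6): P1, P2, P3, P4, P5, P6
Negated (eliminate): ~P2, ~P3, ~P6
Remaining disjuncts: P1, P4, P5
Count = 6 - 3 = 3

3


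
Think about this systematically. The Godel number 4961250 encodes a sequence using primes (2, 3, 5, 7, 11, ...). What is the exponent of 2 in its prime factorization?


Factorize 4961250 by dividing by 2 repeatedly.
Division steps: 2 divides 4961250 exactly 1 time(s).
Exponent of 2 = 1

1


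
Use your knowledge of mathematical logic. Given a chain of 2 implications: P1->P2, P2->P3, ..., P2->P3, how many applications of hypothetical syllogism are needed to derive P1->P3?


With 2 implications in a chain connecting 3 propositions:
P1->P2, P2->P3, ..., P2->P3
Steps needed = (number of implications) - 1 = 2 - 1 = 1

1


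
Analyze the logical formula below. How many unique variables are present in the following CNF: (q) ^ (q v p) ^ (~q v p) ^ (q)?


Identify each variable that appears in the formula.
Variables found: p, q
Count = 2

2


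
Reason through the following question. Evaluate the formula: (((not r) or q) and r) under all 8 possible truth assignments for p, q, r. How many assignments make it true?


Check all 8 assignments:
p=0, q=0, r=0: 0
p=0, q=0, r=1: 0
p=0, q=1, r=0: 0
p=0, q=1, r=1: 1
p=1, q=0, r=0: 0
p=1, q=0, r=1: 0
p=1, q=1, r=0: 0
p=1, q=1, r=1: 1
Count of True = 2

2


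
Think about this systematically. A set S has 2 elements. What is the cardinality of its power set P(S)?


The power set of a set with n elements has 2^n elements.
|P(S)| = 2^2 = 4

4


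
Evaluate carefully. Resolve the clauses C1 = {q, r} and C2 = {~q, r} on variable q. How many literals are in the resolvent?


Remove q from C1 and ~q from C2.
C1 remainder: {r}
C2 remainder: {r}
Union (resolvent): {r}
Resolvent has 1 literal(s).

1


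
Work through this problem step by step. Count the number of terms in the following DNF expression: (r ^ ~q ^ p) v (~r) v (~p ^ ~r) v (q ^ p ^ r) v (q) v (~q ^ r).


A DNF formula is a disjunction of terms (conjunctions).
Terms are separated by v.
Counting the disjuncts: 6 terms.

6


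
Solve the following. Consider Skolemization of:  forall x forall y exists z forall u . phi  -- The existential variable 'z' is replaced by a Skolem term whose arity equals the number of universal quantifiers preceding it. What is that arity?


Quantifier prefix: forall x forall y exists z forall u
'z' is existentially quantified at position 3.
Universal variables preceding it: x, y
Skolem function arity = 2

2


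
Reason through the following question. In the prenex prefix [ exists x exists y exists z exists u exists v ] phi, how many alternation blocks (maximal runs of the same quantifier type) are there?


Quantifier-type sequence: E E E E E  (A=forall, E=exists)
Group into maximal same-type runs:
  Ex5
Number of blocks = 1

1


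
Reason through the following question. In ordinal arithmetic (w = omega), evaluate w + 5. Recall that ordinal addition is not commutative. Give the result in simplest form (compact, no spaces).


Compute w + 5.
Ordinal + is associative but NOT commutative; for finite n>0, n + w = w but w + n stays w+n.
w + 5 is already in normal form (a successor ordinal beyond w).
Result = w+5

w+5


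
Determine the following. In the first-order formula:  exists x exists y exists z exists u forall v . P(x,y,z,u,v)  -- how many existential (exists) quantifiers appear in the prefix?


Quantifier prefix: exists x exists y exists z exists u forall v
Mark each quantifier type:
  E E E E U
Universal count = 1, Existential count = 4
Asked for existential (exists) quantifiers: 4

4


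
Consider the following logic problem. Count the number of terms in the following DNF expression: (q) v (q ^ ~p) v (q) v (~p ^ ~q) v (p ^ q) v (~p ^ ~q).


A DNF formula is a disjunction of terms (conjunctions).
Terms are separated by v.
Counting the disjuncts: 6 terms.

6


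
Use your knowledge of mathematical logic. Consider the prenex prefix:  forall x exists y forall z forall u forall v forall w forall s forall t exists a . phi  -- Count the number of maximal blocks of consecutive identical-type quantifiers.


Quantifier-type sequence: A E A A A A A A E  (A=forall, E=exists)
Group into maximal same-type runs:
  Ax1 | Ex1 | Ax6 | Ex1
Number of blocks = 4

4


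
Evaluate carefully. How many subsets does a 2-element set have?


The power set of a set with n elements has 2^n elements.
|P(S)| = 2^2 = 4

4


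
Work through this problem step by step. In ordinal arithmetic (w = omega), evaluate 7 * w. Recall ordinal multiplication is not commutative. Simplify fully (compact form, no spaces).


Compute 7 * w.
Ordinal * is associative and left-distributive over +, but NOT commutative; for finite n>1, n*w = w but w*n stays w*n.
For finite n>0, n * w = sup{n*k : k<w} = w. So 7 * w = w.
Result = w

w


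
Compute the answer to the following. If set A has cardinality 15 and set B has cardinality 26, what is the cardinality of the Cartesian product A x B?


The Cartesian product A x B contains all ordered pairs (a, b).
|A x B| = |A| * |B| = 15 * 26 = 390

390


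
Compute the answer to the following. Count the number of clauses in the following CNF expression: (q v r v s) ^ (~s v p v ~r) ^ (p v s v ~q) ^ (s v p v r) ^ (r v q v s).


A CNF formula is a conjunction of clauses.
Clauses are separated by ^.
Counting the conjuncts: 5 clauses.

5


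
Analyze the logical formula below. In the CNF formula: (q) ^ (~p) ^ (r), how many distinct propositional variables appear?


Identify each variable that appears in the formula.
Variables found: p, q, r
Count = 3

3


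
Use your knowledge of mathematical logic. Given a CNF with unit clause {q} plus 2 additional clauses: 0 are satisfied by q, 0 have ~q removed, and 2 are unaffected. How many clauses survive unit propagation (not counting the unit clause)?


Satisfied (removed): 0
Shortened (remain): 0
Unchanged (remain): 2
Remaining = 0 + 2 = 2

2


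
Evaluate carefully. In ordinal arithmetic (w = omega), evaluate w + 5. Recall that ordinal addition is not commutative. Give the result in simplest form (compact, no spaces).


Compute w + 5.
Ordinal + is associative but NOT commutative; for finite n>0, n + w = w but w + n stays w+n.
w + 5 is already in normal form (a successor ordinal beyond w).
Result = w+5

w+5


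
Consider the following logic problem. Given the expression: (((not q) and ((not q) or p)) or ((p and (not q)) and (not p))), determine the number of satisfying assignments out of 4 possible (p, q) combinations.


Check all 4 assignments:
p=0, q=0: 1
p=0, q=1: 0
p=1, q=0: 1
p=1, q=1: 0
Count of True = 2

2


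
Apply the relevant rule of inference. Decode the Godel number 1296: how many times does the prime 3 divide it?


Factorize 1296 by dividing by 3 repeatedly.
Division steps: 3 divides 1296 exactly 4 time(s).
Exponent of 3 = 4

4


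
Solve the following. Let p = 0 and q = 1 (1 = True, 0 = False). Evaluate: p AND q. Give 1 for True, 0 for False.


p = 0, q = 1
Operation: p AND q
Evaluate: 0 AND 1 = 0

0


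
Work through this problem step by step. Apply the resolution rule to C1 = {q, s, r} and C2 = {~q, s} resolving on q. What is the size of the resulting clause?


Remove q from C1 and ~q from C2.
C1 remainder: {s, r}
C2 remainder: {s}
Union (resolvent): {r, s}
Resolvent has 2 literal(s).

2


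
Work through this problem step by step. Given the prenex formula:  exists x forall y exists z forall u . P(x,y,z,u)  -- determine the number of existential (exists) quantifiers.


Quantifier prefix: exists x forall y exists z forall u
Mark each quantifier type:
  E U E U
Universal count = 2, Existential count = 2
Asked for existential (exists) quantifiers: 2

2


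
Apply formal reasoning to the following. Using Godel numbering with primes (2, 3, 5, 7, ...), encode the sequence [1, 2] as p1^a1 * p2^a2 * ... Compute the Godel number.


Encode each element as an exponent of the corresponding prime:
  2^1 = 2
  3^2 = 9
Product = 2 * 9 = 18

18


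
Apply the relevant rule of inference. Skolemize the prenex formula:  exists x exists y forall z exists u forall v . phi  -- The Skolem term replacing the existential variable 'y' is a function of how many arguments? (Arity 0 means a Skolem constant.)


Quantifier prefix: exists x exists y forall z exists u forall v
'y' is existentially quantified at position 2.
No universal quantifiers precede it.
Skolem function arity = 0 (a Skolem constant)

0


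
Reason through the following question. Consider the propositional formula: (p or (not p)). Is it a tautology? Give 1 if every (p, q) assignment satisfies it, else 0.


Check all 4 assignments:
p=0, q=0: 1
p=0, q=1: 1
p=1, q=0: 1
p=1, q=1: 1
Satisfying count = 4/4.
Tautology iff count = 4: yes.

1


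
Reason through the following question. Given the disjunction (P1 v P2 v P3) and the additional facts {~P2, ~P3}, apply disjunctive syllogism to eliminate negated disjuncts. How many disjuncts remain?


Original disjuncts (3): P1, P2, P3
Negated (eliminate): ~P2, ~P3
Remaining disjuncts: P1
Count = 3 - 2 = 1

1


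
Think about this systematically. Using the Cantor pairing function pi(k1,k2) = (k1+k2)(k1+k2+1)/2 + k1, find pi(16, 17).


k1 + k2 = 33
(k1+k2)(k1+k2+1)/2 = 33 * 34 / 2 = 561
pi = 561 + 16 = 577

577


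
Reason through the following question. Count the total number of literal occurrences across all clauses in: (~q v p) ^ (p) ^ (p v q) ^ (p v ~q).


Counting literals in each clause:
Clause 1: 2 literal(s)
Clause 2: 1 literal(s)
Clause 3: 2 literal(s)
Clause 4: 2 literal(s)
Total = 7

7


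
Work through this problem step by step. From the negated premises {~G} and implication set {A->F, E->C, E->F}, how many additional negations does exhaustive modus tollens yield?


Initial negated facts: {~G}
Apply modus tollens to closure:
  (no implication fires)
Final negated: {~G}
New negations: {(none)}
Count = 0

0


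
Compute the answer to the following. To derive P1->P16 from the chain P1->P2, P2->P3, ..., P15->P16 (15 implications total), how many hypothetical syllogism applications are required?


With 15 implications in a chain connecting 16 propositions:
P1->P2, P2->P3, ..., P15->P16
Steps needed = (number of implications) - 1 = 15 - 1 = 14

14


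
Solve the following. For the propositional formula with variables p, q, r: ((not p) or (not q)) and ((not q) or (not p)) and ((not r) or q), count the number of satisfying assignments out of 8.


Evaluate all 8 assignments for p, q, r:
p=0, q=0, r=0: 1
p=0, q=0, r=1: 0
p=0, q=1, r=0: 1
p=0, q=1, r=1: 1
p=1, q=0, r=0: 1
p=1, q=0, r=1: 0
p=1, q=1, r=0: 0
p=1, q=1, r=1: 0
Satisfying count = 4

4


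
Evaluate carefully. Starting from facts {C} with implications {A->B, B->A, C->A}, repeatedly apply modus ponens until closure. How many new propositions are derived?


Initial facts: {C}
Apply modus ponens to closure:
  C and C->A  =>  A
  A and A->B  =>  B
Final known: {A, B, C}
New propositions: {A, B}
Count = 2

2


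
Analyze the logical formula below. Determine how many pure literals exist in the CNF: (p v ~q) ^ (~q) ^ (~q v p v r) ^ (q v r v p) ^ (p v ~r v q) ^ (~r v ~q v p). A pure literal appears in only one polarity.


Check each variable for pure literal status:
p: pure positive
q: mixed (not pure)
r: mixed (not pure)
Pure literal count = 1

1


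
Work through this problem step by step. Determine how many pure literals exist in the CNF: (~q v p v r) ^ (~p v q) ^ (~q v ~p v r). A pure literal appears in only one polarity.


Check each variable for pure literal status:
p: mixed (not pure)
q: mixed (not pure)
r: pure positive
Pure literal count = 1

1


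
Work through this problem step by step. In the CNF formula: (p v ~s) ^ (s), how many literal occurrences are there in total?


Counting literals in each clause:
Clause 1: 2 literal(s)
Clause 2: 1 literal(s)
Total = 3

3


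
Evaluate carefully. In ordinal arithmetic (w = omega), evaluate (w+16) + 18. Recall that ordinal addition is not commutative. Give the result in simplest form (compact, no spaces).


Compute (w+16) + 18.
Ordinal + is associative but NOT commutative; for finite n>0, n + w = w but w + n stays w+n.
By associativity: (w+16) + 18 = w + (16+18) = w+34.
Result = w+34

w+34


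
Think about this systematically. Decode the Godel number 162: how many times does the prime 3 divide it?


Factorize 162 by dividing by 3 repeatedly.
Division steps: 3 divides 162 exactly 4 time(s).
Exponent of 3 = 4

4


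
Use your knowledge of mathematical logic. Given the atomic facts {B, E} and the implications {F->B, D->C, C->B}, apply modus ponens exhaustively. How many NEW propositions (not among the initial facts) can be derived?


Initial facts: {B, E}
Apply modus ponens to closure:
  (no implication fires)
Final known: {B, E}
New propositions: {(none)}
Count = 0

0


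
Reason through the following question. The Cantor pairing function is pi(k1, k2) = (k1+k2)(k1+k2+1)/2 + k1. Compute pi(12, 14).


k1 + k2 = 26
(k1+k2)(k1+k2+1)/2 = 26 * 27 / 2 = 351
pi = 351 + 12 = 363

363


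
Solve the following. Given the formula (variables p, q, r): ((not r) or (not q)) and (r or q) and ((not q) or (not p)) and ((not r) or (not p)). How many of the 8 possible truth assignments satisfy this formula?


Evaluate all 8 assignments for p, q, r:
p=0, q=0, r=0: 0
p=0, q=0, r=1: 1
p=0, q=1, r=0: 1
p=0, q=1, r=1: 0
p=1, q=0, r=0: 0
p=1, q=0, r=1: 0
p=1, q=1, r=0: 0
p=1, q=1, r=1: 0
Satisfying count = 2

2


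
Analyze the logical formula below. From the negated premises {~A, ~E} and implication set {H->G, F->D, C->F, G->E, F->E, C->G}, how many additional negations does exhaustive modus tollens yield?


Initial negated facts: {~A, ~E}
Apply modus tollens to closure:
  ~E and G->E  =>  ~G
  ~E and F->E  =>  ~F
  ~G and C->G  =>  ~C
  ~G and H->G  =>  ~H
Final negated: {~A, ~C, ~E, ~F, ~G, ~H}
New negations: {~C, ~F, ~G, ~H}
Count = 4

4


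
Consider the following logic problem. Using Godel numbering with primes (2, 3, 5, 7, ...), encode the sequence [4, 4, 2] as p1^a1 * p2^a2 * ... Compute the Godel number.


Encode each element as an exponent of the corresponding prime:
  2^4 = 16
  3^4 = 81
  5^2 = 25
Product = 16 * 81 * 25 = 32400

32400


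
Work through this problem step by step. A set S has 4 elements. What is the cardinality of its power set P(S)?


The power set of a set with n elements has 2^n elements.
|P(S)| = 2^4 = 16

16


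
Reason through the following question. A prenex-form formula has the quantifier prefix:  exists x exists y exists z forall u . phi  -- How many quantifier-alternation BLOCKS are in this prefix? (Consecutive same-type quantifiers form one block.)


Quantifier-type sequence: E E E A  (A=forall, E=exists)
Group into maximal same-type runs:
  Ex3 | Ax1
Number of blocks = 2

2


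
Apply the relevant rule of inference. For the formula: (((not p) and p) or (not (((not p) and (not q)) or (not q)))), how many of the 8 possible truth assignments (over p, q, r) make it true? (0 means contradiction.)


Check all 8 assignments:
p=0, q=0, r=0: 0
p=0, q=0, r=1: 0
p=0, q=1, r=0: 1
p=0, q=1, r=1: 1
p=1, q=0, r=0: 0
p=1, q=0, r=1: 0
p=1, q=1, r=0: 1
p=1, q=1, r=1: 1
Count of True = 4

4


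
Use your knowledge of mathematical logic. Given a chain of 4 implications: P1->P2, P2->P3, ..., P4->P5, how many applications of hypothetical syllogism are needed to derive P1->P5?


With 4 implications in a chain connecting 5 propositions:
P1->P2, P2->P3, ..., P4->P5
Steps needed = (number of implications) - 1 = 4 - 1 = 3

3


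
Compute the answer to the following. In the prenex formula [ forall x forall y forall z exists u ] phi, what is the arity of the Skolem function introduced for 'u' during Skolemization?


Quantifier prefix: forall x forall y forall z exists u
'u' is existentially quantified at position 4.
Universal variables preceding it: x, y, z
Skolem function arity = 3

3


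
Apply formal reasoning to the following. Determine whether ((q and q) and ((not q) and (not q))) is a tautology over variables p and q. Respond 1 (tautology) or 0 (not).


Check all 4 assignments:
p=0, q=0: 0
p=0, q=1: 0
p=1, q=0: 0
p=1, q=1: 0
Satisfying count = 0/4.
Tautology iff count = 4: no.

0


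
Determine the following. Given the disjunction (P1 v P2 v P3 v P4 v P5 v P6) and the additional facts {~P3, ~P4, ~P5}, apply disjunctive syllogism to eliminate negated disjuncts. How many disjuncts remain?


Original disjuncts (6): P1, P2, P3, P4, P5, P6
Negated (eliminate): ~P3, ~P4, ~P5
Remaining disjuncts: P1, P2, P6
Count = 6 - 3 = 3

3


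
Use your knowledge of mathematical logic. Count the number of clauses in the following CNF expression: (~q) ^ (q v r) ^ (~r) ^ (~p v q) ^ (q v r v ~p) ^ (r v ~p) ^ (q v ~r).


A CNF formula is a conjunction of clauses.
Clauses are separated by ^.
Counting the conjuncts: 7 clauses.

7


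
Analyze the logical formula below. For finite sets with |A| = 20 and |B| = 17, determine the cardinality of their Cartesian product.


The Cartesian product A x B contains all ordered pairs (a, b).
|A x B| = |A| * |B| = 20 * 17 = 340

340


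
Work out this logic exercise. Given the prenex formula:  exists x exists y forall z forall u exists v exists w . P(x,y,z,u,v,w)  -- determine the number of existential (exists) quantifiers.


Quantifier prefix: exists x exists y forall z forall u exists v exists w
Mark each quantifier type:
  E E U U E E
Universal count = 2, Existential count = 4
Asked for existential (exists) quantifiers: 4

4


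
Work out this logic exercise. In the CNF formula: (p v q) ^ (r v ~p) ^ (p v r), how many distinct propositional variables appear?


Identify each variable that appears in the formula.
Variables found: p, q, r
Count = 3

3


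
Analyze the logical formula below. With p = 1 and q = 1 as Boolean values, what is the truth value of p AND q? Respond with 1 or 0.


p = 1, q = 1
Operation: p AND q
Evaluate: 1 AND 1 = 1

1


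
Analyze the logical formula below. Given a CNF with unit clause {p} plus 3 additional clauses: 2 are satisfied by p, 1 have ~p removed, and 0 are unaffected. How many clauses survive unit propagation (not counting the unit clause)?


Satisfied (removed): 2
Shortened (remain): 1
Unchanged (remain): 0
Remaining = 1 + 0 = 1

1


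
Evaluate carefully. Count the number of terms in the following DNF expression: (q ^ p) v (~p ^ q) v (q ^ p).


A DNF formula is a disjunction of terms (conjunctions).
Terms are separated by v.
Counting the disjuncts: 3 terms.

3


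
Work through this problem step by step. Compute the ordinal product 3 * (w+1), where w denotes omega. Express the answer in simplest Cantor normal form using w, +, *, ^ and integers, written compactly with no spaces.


Compute 3 * (w+1).
Ordinal * is associative and left-distributive over +, but NOT commutative; for finite n>1, n*w = w but w*n stays w*n.
By left-distributivity: 3 * (w+1) = 3*w + 3*1 = w + 3 = w+3.
Result = w+3

w+3


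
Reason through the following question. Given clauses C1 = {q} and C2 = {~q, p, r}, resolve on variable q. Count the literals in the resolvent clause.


Remove q from C1 and ~q from C2.
C1 remainder: {}
C2 remainder: {p, r}
Union (resolvent): {p, r}
Resolvent has 2 literal(s).

2


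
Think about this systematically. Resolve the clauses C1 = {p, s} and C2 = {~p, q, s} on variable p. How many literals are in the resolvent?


Remove p from C1 and ~p from C2.
C1 remainder: {s}
C2 remainder: {q, s}
Union (resolvent): {q, s}
Resolvent has 2 literal(s).

2


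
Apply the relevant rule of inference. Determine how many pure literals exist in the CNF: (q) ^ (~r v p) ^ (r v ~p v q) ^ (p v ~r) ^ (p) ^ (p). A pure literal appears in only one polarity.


Check each variable for pure literal status:
p: mixed (not pure)
q: pure positive
r: mixed (not pure)
Pure literal count = 1

1


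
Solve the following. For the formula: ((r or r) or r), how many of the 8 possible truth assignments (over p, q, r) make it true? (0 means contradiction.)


Check all 8 assignments:
p=0, q=0, r=0: 0
p=0, q=0, r=1: 1
p=0, q=1, r=0: 0
p=0, q=1, r=1: 1
p=1, q=0, r=0: 0
p=1, q=0, r=1: 1
p=1, q=1, r=0: 0
p=1, q=1, r=1: 1
Count of True = 4

4


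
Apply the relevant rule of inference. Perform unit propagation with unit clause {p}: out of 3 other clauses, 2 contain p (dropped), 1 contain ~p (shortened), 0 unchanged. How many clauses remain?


Satisfied (removed): 2
Shortened (remain): 1
Unchanged (remain): 0
Remaining = 1 + 0 = 1

1


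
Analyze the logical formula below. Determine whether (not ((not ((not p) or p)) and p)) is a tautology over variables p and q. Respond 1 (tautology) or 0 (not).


Check all 4 assignments:
p=0, q=0: 1
p=0, q=1: 1
p=1, q=0: 1
p=1, q=1: 1
Satisfying count = 4/4.
Tautology iff count = 4: yes.

1


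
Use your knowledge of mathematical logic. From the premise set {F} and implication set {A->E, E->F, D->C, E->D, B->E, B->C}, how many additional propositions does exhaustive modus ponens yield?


Initial facts: {F}
Apply modus ponens to closure:
  (no implication fires)
Final known: {F}
New propositions: {(none)}
Count = 0

0


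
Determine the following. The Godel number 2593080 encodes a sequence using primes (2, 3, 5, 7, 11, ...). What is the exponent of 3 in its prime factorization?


Factorize 2593080 by dividing by 3 repeatedly.
Division steps: 3 divides 2593080 exactly 3 time(s).
Exponent of 3 = 3

3


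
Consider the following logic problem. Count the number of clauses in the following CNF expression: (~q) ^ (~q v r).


A CNF formula is a conjunction of clauses.
Clauses are separated by ^.
Counting the conjuncts: 2 clauses.

2


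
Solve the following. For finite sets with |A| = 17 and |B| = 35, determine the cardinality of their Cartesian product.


The Cartesian product A x B contains all ordered pairs (a, b).
|A x B| = |A| * |B| = 17 * 35 = 595

595


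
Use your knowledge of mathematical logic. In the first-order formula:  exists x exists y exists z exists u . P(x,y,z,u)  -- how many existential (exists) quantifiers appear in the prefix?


Quantifier prefix: exists x exists y exists z exists u
Mark each quantifier type:
  E E E E
Universal count = 0, Existential count = 4
Asked for existential (exists) quantifiers: 4

4


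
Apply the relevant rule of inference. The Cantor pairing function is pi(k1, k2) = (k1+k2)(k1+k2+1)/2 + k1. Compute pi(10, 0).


k1 + k2 = 10
(k1+k2)(k1+k2+1)/2 = 10 * 11 / 2 = 55
pi = 55 + 10 = 65

65


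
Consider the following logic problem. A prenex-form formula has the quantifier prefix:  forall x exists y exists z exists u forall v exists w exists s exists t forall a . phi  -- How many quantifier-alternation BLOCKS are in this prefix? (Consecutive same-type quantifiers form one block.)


Quantifier-type sequence: A E E E A E E E A  (A=forall, E=exists)
Group into maximal same-type runs:
  Ax1 | Ex3 | Ax1 | Ex3 | Ax1
Number of blocks = 5

5


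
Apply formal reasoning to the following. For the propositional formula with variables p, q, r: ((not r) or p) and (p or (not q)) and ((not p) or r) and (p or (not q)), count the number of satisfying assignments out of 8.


Evaluate all 8 assignments for p, q, r:
p=0, q=0, r=0: 1
p=0, q=0, r=1: 0
p=0, q=1, r=0: 0
p=0, q=1, r=1: 0
p=1, q=0, r=0: 0
p=1, q=0, r=1: 1
p=1, q=1, r=0: 0
p=1, q=1, r=1: 1
Satisfying count = 3

3


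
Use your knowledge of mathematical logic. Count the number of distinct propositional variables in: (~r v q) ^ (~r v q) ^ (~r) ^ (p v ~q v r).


Identify each variable that appears in the formula.
Variables found: p, q, r
Count = 3

3


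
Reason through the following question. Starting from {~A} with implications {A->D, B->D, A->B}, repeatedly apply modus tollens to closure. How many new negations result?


Initial negated facts: {~A}
Apply modus tollens to closure:
  (no implication fires)
Final negated: {~A}
New negations: {(none)}
Count = 0

0


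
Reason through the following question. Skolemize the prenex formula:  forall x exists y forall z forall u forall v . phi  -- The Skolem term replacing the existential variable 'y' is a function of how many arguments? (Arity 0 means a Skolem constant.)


Quantifier prefix: forall x exists y forall z forall u forall v
'y' is existentially quantified at position 2.
Universal variables preceding it: x
Skolem function arity = 1

1


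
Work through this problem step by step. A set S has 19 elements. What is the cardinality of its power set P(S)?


The power set of a set with n elements has 2^n elements.
|P(S)| = 2^19 = 524288

524288


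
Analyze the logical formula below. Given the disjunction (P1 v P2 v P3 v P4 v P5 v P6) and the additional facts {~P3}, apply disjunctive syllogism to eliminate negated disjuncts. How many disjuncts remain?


Original disjuncts (6): P1, P2, P3, P4, P5, P6
Negated (eliminate): ~P3
Remaining disjuncts: P1, P2, P4, P5, P6
Count = 6 - 1 = 5

5


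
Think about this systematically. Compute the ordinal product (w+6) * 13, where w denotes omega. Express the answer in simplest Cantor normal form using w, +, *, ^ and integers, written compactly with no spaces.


Compute (w+6) * 13.
Ordinal * is associative and left-distributive over +, but NOT commutative; for finite n>1, n*w = w but w*n stays w*n.
(w+6) * 13 = (w+6) repeated 13 times. Each intermediate +6 is absorbed by the following w; only the last survives: w*13+6.
Result = w*13+6

w*13+6


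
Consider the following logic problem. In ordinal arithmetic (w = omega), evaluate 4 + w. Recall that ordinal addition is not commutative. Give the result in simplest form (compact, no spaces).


Compute 4 + w.
Ordinal + is associative but NOT commutative; for finite n>0, n + w = w but w + n stays w+n.
Any finite left addend is absorbed by w on the right: 4 + w = w.
Result = w

w


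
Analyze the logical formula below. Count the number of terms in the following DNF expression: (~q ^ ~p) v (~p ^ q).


A DNF formula is a disjunction of terms (conjunctions).
Terms are separated by v.
Counting the disjuncts: 2 terms.

2


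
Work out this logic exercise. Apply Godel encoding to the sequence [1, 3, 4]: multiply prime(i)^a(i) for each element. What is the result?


Encode each element as an exponent of the corresponding prime:
  2^1 = 2
  3^3 = 27
  5^4 = 625
Product = 2 * 27 * 625 = 33750

33750


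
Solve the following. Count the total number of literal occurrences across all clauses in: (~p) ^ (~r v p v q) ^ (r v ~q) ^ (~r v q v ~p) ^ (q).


Counting literals in each clause:
Clause 1: 1 literal(s)
Clause 2: 3 literal(s)
Clause 3: 2 literal(s)
Clause 4: 3 literal(s)
Clause 5: 1 literal(s)
Total = 10

10


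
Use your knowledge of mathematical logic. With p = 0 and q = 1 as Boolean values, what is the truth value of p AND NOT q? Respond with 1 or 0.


p = 0, q = 1
Operation: p AND NOT q
Evaluate: 0 AND NOT 1 = 0

0


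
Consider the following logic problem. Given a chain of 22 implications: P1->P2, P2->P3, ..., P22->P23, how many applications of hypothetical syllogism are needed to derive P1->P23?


With 22 implications in a chain connecting 23 propositions:
P1->P2, P2->P3, ..., P22->P23
Steps needed = (number of implications) - 1 = 22 - 1 = 21

21


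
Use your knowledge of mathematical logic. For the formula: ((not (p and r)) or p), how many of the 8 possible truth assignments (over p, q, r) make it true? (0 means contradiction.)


Check all 8 assignments:
p=0, q=0, r=0: 1
p=0, q=0, r=1: 1
p=0, q=1, r=0: 1
p=0, q=1, r=1: 1
p=1, q=0, r=0: 1
p=1, q=0, r=1: 1
p=1, q=1, r=0: 1
p=1, q=1, r=1: 1
Count of True = 8

8


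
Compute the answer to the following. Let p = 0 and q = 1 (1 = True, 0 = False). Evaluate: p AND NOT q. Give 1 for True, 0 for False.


p = 0, q = 1
Operation: p AND NOT q
Evaluate: 0 AND NOT 1 = 0

0


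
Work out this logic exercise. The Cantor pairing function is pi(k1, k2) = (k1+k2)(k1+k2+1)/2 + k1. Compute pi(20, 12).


k1 + k2 = 32
(k1+k2)(k1+k2+1)/2 = 32 * 33 / 2 = 528
pi = 528 + 20 = 548

548


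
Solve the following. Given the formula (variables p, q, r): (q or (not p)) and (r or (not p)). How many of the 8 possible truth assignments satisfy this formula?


Evaluate all 8 assignments for p, q, r:
p=0, q=0, r=0: 1
p=0, q=0, r=1: 1
p=0, q=1, r=0: 1
p=0, q=1, r=1: 1
p=1, q=0, r=0: 0
p=1, q=0, r=1: 0
p=1, q=1, r=0: 0
p=1, q=1, r=1: 1
Satisfying count = 5

5


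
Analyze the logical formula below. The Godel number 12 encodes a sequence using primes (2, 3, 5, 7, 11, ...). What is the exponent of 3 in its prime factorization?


Factorize 12 by dividing by 3 repeatedly.
Division steps: 3 divides 12 exactly 1 time(s).
Exponent of 3 = 1

1


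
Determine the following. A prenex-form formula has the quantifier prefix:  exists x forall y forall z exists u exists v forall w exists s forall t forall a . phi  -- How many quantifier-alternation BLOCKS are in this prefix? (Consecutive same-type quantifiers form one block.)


Quantifier-type sequence: E A A E E A E A A  (A=forall, E=exists)
Group into maximal same-type runs:
  Ex1 | Ax2 | Ex2 | Ax1 | Ex1 | Ax2
Number of blocks = 6

6


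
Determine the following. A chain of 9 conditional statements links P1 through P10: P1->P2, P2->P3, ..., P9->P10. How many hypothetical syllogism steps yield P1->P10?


With 9 implications in a chain connecting 10 propositions:
P1->P2, P2->P3, ..., P9->P10
Steps needed = (number of implications) - 1 = 9 - 1 = 8

8


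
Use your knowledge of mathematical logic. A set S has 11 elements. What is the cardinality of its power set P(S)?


The power set of a set with n elements has 2^n elements.
|P(S)| = 2^11 = 2048

2048


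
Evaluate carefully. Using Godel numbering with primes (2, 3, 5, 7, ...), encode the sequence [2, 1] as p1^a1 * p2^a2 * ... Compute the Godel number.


Encode each element as an exponent of the corresponding prime:
  2^2 = 4
  3^1 = 3
Product = 4 * 3 = 12

12


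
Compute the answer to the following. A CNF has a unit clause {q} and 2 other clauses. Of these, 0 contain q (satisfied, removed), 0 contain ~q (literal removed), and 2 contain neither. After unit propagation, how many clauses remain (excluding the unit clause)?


Satisfied (removed): 0
Shortened (remain): 0
Unchanged (remain): 2
Remaining = 0 + 2 = 2

2


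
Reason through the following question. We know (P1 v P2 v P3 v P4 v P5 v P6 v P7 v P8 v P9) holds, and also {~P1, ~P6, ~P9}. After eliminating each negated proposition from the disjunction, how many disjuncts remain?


Original disjuncts (9): P1, P2, P3, P4, P5, P6, P7, P8, P9
Negated (eliminate): ~P1, ~P6, ~P9
Remaining disjuncts: P2, P3, P4, P5, P7, P8
Count = 9 - 3 = 6

6


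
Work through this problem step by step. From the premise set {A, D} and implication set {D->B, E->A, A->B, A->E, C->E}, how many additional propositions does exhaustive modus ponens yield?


Initial facts: {A, D}
Apply modus ponens to closure:
  D and D->B  =>  B
  A and A->E  =>  E
Final known: {A, B, D, E}
New propositions: {B, E}
Count = 2

2


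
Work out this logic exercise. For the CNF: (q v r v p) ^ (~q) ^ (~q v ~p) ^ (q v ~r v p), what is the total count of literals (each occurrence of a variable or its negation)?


Counting literals in each clause:
Clause 1: 3 literal(s)
Clause 2: 1 literal(s)
Clause 3: 2 literal(s)
Clause 4: 3 literal(s)
Total = 9

9


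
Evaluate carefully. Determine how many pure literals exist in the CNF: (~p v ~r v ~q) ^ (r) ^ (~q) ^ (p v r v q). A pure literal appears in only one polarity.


Check each variable for pure literal status:
p: mixed (not pure)
q: mixed (not pure)
r: mixed (not pure)
Pure literal count = 0

0


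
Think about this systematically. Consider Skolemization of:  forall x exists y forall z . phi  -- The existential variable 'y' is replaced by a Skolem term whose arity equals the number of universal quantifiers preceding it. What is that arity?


Quantifier prefix: forall x exists y forall z
'y' is existentially quantified at position 2.
Universal variables preceding it: x
Skolem function arity = 1

1


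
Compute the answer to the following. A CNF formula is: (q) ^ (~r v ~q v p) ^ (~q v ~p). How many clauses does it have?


A CNF formula is a conjunction of clauses.
Clauses are separated by ^.
Counting the conjuncts: 3 clauses.

3


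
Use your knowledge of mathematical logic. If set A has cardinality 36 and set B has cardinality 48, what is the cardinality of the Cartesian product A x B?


The Cartesian product A x B contains all ordered pairs (a, b).
|A x B| = |A| * |B| = 36 * 48 = 1728

1728


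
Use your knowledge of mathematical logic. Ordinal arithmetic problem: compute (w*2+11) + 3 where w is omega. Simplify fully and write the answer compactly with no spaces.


Compute (w*2+11) + 3.
Ordinal + is associative but NOT commutative; for finite n>0, n + w = w but w + n stays w+n.
By associativity: (w*2+11) + 3 = w*2 + (11+3) = w*2+14.
Result = w*2+14

w*2+14


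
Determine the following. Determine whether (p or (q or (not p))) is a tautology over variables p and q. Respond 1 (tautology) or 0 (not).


Check all 4 assignments:
p=0, q=0: 1
p=0, q=1: 1
p=1, q=0: 1
p=1, q=1: 1
Satisfying count = 4/4.
Tautology iff count = 4: yes.

1


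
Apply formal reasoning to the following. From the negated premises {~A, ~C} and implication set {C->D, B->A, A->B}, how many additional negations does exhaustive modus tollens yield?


Initial negated facts: {~A, ~C}
Apply modus tollens to closure:
  ~A and B->A  =>  ~B
Final negated: {~A, ~B, ~C}
New negations: {~B}
Count = 1

1


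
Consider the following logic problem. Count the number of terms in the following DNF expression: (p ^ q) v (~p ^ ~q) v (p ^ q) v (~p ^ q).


A DNF formula is a disjunction of terms (conjunctions).
Terms are separated by v.
Counting the disjuncts: 4 terms.

4


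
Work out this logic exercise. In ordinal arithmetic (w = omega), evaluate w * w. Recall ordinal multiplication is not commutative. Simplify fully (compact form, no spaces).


Compute w * w.
Ordinal * is associative and left-distributive over +, but NOT commutative; for finite n>1, n*w = w but w*n stays w*n.
w * w = w^2 by definition.
Result = w^2

w^2


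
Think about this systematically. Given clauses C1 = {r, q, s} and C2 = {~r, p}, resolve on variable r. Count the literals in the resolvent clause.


Remove r from C1 and ~r from C2.
C1 remainder: {q, s}
C2 remainder: {p}
Union (resolvent): {p, q, s}
Resolvent has 3 literal(s).

3


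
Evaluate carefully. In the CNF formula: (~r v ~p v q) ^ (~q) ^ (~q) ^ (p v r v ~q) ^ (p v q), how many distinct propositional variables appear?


Identify each variable that appears in the formula.
Variables found: p, q, r
Count = 3

3


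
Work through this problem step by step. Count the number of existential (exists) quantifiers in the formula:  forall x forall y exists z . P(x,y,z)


Quantifier prefix: forall x forall y exists z
Mark each quantifier type:
  U U E
Universal count = 2, Existential count = 1
Asked for existential (exists) quantifiers: 1

1


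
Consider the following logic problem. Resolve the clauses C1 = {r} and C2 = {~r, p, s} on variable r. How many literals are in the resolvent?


Remove r from C1 and ~r from C2.
C1 remainder: {}
C2 remainder: {p, s}
Union (resolvent): {p, s}
Resolvent has 2 literal(s).

2


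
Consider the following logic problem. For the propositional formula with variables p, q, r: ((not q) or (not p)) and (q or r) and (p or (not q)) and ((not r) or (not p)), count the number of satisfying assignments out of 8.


Evaluate all 8 assignments for p, q, r:
p=0, q=0, r=0: 0
p=0, q=0, r=1: 1
p=0, q=1, r=0: 0
p=0, q=1, r=1: 0
p=1, q=0, r=0: 0
p=1, q=0, r=1: 0
p=1, q=1, r=0: 0
p=1, q=1, r=1: 0
Satisfying count = 1

1


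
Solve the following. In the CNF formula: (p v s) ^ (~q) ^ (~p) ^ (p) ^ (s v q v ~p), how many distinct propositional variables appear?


Identify each variable that appears in the formula.
Variables found: p, q, s
Count = 3

3


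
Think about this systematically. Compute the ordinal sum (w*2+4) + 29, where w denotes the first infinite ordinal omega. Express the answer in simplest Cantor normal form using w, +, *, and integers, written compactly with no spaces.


Compute (w*2+4) + 29.
Ordinal + is associative but NOT commutative; for finite n>0, n + w = w but w + n stays w+n.
By associativity: (w*2+4) + 29 = w*2 + (4+29) = w*2+33.
Result = w*2+33

w*2+33


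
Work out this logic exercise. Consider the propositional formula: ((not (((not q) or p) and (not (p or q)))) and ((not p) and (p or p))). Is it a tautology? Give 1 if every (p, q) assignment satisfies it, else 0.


Check all 4 assignments:
p=0, q=0: 0
p=0, q=1: 0
p=1, q=0: 0
p=1, q=1: 0
Satisfying count = 0/4.
Tautology iff count = 4: no.

0
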